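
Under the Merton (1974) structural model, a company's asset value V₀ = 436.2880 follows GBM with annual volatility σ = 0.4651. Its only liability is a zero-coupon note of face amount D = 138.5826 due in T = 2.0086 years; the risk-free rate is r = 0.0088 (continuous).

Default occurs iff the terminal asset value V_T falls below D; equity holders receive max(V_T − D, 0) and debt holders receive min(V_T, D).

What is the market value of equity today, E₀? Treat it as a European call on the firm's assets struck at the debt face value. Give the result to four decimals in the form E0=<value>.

d₁ = [ln(V₀/D) + (r + σ²/2)T] / (σ√T)
   = [ln(436.2880/138.5826) + (0.0088 + 0.5·0.4651²)·2.0086] / (0.4651·√2.0086)
   = [1.146836 + 0.234924] / 0.659163 = 2.096233
d₂ = d₁ − σ√T = 2.096233 − 0.659163 = 1.437069
N(d₁) = 0.981969,  N(d₂) = 0.924651,  e^(−rT) = 0.982480
E₀ = V₀·N(d₁) − D·e^(−rT)·N(d₂)
   = 436.2880·0.981969 − 138.5826·0.982480·0.924651 = 302.525940

E0=302.5259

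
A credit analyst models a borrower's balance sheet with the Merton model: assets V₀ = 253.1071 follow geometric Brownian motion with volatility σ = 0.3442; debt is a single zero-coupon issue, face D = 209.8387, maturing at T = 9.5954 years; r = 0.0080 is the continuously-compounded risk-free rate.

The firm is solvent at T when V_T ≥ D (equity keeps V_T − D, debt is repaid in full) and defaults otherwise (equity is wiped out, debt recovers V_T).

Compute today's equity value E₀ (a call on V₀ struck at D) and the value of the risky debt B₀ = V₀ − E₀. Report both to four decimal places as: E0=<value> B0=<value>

E0=122.7300 B0=130.3771

d₁ = [ln(V₀/D) + (r + σ²/2)T] / (σ√T)
   = [ln(253.1071/209.8387) + (0.0080 + 0.5·0.3442²)·9.5954] / (0.3442·√9.5954)
   = [0.187474 + 0.645164] / 1.066209 = 0.780933
d₂ = d₁ − σ√T = 0.780933 − 1.066209 = -0.285276
N(d₁) = 0.782579,  N(d₂) = 0.387716,  e^(−rT) = 0.926109
E₀ = V₀·N(d₁) − D·e^(−rT)·N(d₂)
   = 253.1071·0.782579 − 209.8387·0.926109·0.387716 = 122.730036
B₀ = V₀ − E₀ = 253.1071 − 122.730036 = 130.377064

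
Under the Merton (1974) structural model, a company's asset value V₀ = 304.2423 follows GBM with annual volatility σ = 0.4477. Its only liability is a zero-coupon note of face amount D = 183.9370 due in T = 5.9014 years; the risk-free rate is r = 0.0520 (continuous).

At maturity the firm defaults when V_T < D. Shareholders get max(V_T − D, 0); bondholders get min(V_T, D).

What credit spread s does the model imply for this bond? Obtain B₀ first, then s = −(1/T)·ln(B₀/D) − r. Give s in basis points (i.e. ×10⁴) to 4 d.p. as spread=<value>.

d₁ = [ln(V₀/D) + (r + σ²/2)T] / (σ√T)
   = [ln(304.2423/183.9370) + (0.0520 + 0.5·0.4477²)·5.9014] / (0.4477·√5.9014)
   = [0.503231 + 0.898297] / 1.087589 = 1.288657
d₂ = d₁ − σ√T = 1.288657 − 1.087589 = 0.201068
N(d₁) = 0.901241,  N(d₂) = 0.579677,  e^(−rT) = 0.735744
E₀ = V₀·N(d₁) − D·e^(−rT)·N(d₂)
   = 304.2423·0.901241 − 183.9370·0.735744·0.579677 = 195.747644
B₀ = V₀ − E₀ = 304.2423 − 195.747644 = 108.494656
spread = −(1/T)·ln(B₀/D) − r = −(1/5.9014)·ln(108.494656/183.9370) − 0.0520 = 0.03745206
in basis points: 0.03745206 × 10⁴ = 374.5206 bp

spread=374.5206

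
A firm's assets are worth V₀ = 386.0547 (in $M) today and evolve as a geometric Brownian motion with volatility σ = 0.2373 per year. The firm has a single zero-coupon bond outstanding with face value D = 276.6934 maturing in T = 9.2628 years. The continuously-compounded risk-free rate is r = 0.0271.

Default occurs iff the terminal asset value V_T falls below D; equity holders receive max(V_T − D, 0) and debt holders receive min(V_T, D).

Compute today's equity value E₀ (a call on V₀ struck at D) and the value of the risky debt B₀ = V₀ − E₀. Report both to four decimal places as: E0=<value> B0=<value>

E0=194.4994 B0=191.5553

d₁ = [ln(V₀/D) + (r + σ²/2)T] / (σ√T)
   = [ln(386.0547/276.6934) + (0.0271 + 0.5·0.2373²)·9.2628] / (0.2373·√9.2628)
   = [0.333069 + 0.511822] / 0.722219 = 1.169854
d₂ = d₁ − σ√T = 1.169854 − 0.722219 = 0.447635
N(d₁) = 0.878970,  N(d₂) = 0.672792,  e^(−rT) = 0.778005
E₀ = V₀·N(d₁) − D·e^(−rT)·N(d₂)
   = 386.0547·0.878970 − 276.6934·0.778005·0.672792 = 194.499393
B₀ = V₀ − E₀ = 386.0547 − 194.499393 = 191.555307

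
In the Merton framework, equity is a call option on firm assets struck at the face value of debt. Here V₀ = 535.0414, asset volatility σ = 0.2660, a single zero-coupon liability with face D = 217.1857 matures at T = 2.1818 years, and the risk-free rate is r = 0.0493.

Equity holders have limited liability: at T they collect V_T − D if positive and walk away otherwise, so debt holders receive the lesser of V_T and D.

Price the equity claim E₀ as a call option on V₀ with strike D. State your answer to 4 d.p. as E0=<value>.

d₁ = [ln(V₀/D) + (r + σ²/2)T] / (σ√T)
   = [ln(535.0414/217.1857) + (0.0493 + 0.5·0.2660²)·2.1818] / (0.2660·√2.1818)
   = [0.901591 + 0.184750] / 0.392906 = 2.764887
d₂ = d₁ − σ√T = 2.764887 − 0.392906 = 2.371981
N(d₁) = 0.997153,  N(d₂) = 0.991153,  e^(−rT) = 0.898020
E₀ = V₀·N(d₁) − D·e^(−rT)·N(d₂)
   = 535.0414·0.997153 − 217.1857·0.898020·0.991153 = 340.206327

E0=340.2063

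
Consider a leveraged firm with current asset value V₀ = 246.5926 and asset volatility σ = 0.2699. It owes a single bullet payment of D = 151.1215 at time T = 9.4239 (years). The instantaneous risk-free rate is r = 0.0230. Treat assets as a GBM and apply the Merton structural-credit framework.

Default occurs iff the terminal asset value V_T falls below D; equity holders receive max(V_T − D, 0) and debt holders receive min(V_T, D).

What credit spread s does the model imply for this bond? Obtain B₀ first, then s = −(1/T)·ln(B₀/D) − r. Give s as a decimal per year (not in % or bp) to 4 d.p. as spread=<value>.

d₁ = [ln(V₀/D) + (r + σ²/2)T] / (σ√T)
   = [ln(246.5926/151.1215) + (0.0230 + 0.5·0.2699²)·9.4239] / (0.2699·√9.4239)
   = [0.489653 + 0.559996] / 0.828549 = 1.266853
d₂ = d₁ − σ√T = 1.266853 − 0.828549 = 0.438304
N(d₁) = 0.897396,  N(d₂) = 0.669417,  e^(−rT) = 0.805131
E₀ = V₀·N(d₁) − D·e^(−rT)·N(d₂)
   = 246.5926·0.897396 − 151.1215·0.805131·0.669417 = 139.841471
B₀ = V₀ − E₀ = 246.5926 − 139.841471 = 106.751129
spread = −(1/T)·ln(B₀/D) − r = −(1/9.4239)·ln(106.751129/151.1215) − 0.0230 = 0.01388323

spread=0.0139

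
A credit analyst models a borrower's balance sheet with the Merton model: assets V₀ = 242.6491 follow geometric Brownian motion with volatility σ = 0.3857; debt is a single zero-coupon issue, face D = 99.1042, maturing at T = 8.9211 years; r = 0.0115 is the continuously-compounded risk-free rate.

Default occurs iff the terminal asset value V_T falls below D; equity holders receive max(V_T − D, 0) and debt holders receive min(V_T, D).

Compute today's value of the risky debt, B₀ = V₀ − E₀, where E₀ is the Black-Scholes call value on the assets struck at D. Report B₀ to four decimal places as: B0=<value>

d₁ = [ln(V₀/D) + (r + σ²/2)T] / (σ√T)
   = [ln(242.6491/99.1042) + (0.0115 + 0.5·0.3857²)·8.9211] / (0.3857·√8.9211)
   = [0.895445 + 0.766164] / 1.152017 = 1.442347
d₂ = d₁ − σ√T = 1.442347 − 1.152017 = 0.290331
N(d₁) = 0.925398,  N(d₂) = 0.614218,  e^(−rT) = 0.902495
E₀ = V₀·N(d₁) − D·e^(−rT)·N(d₂)
   = 242.6491·0.925398 − 99.1042·0.902495·0.614218 = 169.610646
B₀ = V₀ − E₀ = 242.6491 − 169.610646 = 73.038454

B0=73.0385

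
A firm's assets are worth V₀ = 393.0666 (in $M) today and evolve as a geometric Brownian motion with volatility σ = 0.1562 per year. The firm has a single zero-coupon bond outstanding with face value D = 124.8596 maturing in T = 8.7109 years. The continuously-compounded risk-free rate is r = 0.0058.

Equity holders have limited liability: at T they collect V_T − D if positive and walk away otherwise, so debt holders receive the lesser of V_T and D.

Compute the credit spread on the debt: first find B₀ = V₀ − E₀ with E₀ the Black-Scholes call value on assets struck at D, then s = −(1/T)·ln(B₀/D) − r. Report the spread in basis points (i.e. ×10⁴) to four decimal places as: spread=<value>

d₁ = [ln(V₀/D) + (r + σ²/2)T] / (σ√T)
   = [ln(393.0666/124.8596) + (0.0058 + 0.5·0.1562²)·8.7109] / (0.1562·√8.7109)
   = [1.146789 + 0.156789] / 0.461012 = 2.827644
d₂ = d₁ − σ√T = 2.827644 − 0.461012 = 2.366631
N(d₁) = 0.997655,  N(d₂) = 0.991025,  e^(−rT) = 0.950732
E₀ = V₀·N(d₁) − D·e^(−rT)·N(d₂)
   = 393.0666·0.997655 − 124.8596·0.950732·0.991025 = 274.502470
B₀ = V₀ − E₀ = 393.0666 − 274.502470 = 118.564130
spread = −(1/T)·ln(B₀/D) − r = −(1/8.7109)·ln(118.564130/124.8596) − 0.0058 = 0.00013922
in basis points: 0.00013922 × 10⁴ = 1.3922 bp

spread=1.3922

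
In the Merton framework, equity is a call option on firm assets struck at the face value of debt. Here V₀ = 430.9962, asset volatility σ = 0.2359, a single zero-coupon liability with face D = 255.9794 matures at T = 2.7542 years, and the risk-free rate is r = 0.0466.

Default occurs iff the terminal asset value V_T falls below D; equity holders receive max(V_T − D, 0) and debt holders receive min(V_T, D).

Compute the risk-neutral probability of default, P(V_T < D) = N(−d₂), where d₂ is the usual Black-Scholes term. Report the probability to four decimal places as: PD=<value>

d₁ = [ln(V₀/D) + (r + σ²/2)T] / (σ√T)
   = [ln(430.9962/255.9794) + (0.0466 + 0.5·0.2359²)·2.7542] / (0.2359·√2.7542)
   = [0.521002 + 0.204980] / 0.391495 = 1.854386
d₂ = d₁ − σ√T = 1.854386 − 0.391495 = 1.462892
risk-neutral PD = N(−d₂) = N(-1.462892) = 0.071749

PD=0.0717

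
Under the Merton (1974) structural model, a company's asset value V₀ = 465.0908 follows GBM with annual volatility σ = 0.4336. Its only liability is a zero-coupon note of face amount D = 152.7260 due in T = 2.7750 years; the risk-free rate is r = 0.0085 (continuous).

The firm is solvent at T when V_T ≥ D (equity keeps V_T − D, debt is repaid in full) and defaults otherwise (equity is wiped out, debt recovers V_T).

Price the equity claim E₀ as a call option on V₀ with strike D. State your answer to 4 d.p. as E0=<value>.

d₁ = [ln(V₀/D) + (r + σ²/2)T] / (σ√T)
   = [ln(465.0908/152.7260) + (0.0085 + 0.5·0.4336²)·2.7750] / (0.4336·√2.7750)
   = [1.113587 + 0.284450] / 0.722305 = 1.935521
d₂ = d₁ − σ√T = 1.935521 − 0.722305 = 1.213216
N(d₁) = 0.973537,  N(d₂) = 0.887476,  e^(−rT) = 0.976689
E₀ = V₀·N(d₁) − D·e^(−rT)·N(d₂)
   = 465.0908·0.973537 − 152.7260·0.976689·0.887476 = 320.401956

E0=320.4020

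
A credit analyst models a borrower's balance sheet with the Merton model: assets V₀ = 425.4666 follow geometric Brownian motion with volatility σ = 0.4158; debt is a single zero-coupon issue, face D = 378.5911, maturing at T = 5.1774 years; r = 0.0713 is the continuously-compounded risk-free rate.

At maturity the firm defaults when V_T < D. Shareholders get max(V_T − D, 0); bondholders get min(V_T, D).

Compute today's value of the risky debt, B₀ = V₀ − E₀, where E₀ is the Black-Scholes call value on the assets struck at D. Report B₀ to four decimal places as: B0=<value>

B0=203.9825

d₁ = [ln(V₀/D) + (r + σ²/2)T] / (σ√T)
   = [ln(425.4666/378.5911) + (0.0713 + 0.5·0.4158²)·5.1774] / (0.4158·√5.1774)
   = [0.116730 + 0.816708] / 0.946107 = 0.986609
d₂ = d₁ − σ√T = 0.986609 − 0.946107 = 0.040502
N(d₁) = 0.838083,  N(d₂) = 0.516153,  e^(−rT) = 0.691323
E₀ = V₀·N(d₁) − D·e^(−rT)·N(d₂)
   = 425.4666·0.838083 − 378.5911·0.691323·0.516153 = 221.484122
B₀ = V₀ − E₀ = 425.4666 − 221.484122 = 203.982478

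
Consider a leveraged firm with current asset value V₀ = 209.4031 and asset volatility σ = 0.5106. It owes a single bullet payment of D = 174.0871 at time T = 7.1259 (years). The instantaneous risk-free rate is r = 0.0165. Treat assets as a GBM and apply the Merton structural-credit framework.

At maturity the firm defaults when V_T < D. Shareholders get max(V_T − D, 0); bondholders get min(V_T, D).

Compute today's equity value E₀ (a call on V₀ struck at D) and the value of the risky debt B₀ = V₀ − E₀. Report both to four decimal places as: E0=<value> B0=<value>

E0=121.0729 B0=88.3302

d₁ = [ln(V₀/D) + (r + σ²/2)T] / (σ√T)
   = [ln(209.4031/174.0871) + (0.0165 + 0.5·0.5106²)·7.1259] / (0.5106·√7.1259)
   = [0.184705 + 1.046482] / 1.363015 = 0.903283
d₂ = d₁ − σ√T = 0.903283 − 1.363015 = -0.459733
N(d₁) = 0.816812,  N(d₂) = 0.322854,  e^(−rT) = 0.889072
E₀ = V₀·N(d₁) − D·e^(−rT)·N(d₂)
   = 209.4031·0.816812 − 174.0871·0.889072·0.322854 = 121.072930
B₀ = V₀ − E₀ = 209.4031 − 121.072930 = 88.330170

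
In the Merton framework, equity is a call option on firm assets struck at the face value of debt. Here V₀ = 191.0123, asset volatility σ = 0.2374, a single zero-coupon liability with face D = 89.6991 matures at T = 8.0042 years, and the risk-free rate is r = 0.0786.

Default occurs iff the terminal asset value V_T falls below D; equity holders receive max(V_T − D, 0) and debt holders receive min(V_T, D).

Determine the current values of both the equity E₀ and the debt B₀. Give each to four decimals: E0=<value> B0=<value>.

E0=143.6383 B0=47.3740

d₁ = [ln(V₀/D) + (r + σ²/2)T] / (σ√T)
   = [ln(191.0123/89.6991) + (0.0786 + 0.5·0.2374²)·8.0042] / (0.2374·√8.0042)
   = [0.755877 + 0.854684] / 0.671645 = 2.397935
d₂ = d₁ − σ√T = 2.397935 − 0.671645 = 1.726290
N(d₁) = 0.991756,  N(d₂) = 0.957852,  e^(−rT) = 0.533055
E₀ = V₀·N(d₁) − D·e^(−rT)·N(d₂)
   = 191.0123·0.991756 − 89.6991·0.533055·0.957852 = 143.638305
B₀ = V₀ − E₀ = 191.0123 − 143.638305 = 47.373995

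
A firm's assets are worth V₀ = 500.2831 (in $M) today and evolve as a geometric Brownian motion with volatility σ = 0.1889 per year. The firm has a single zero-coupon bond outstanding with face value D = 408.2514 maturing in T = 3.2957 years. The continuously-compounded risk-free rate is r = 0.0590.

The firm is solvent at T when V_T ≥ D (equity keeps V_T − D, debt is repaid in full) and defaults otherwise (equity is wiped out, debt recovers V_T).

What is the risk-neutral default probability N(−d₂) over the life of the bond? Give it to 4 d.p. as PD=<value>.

PD=0.1615

d₁ = [ln(V₀/D) + (r + σ²/2)T] / (σ√T)
   = [ln(500.2831/408.2514) + (0.0590 + 0.5·0.1889²)·3.2957] / (0.1889·√3.2957)
   = [0.203291 + 0.253247] / 0.342930 = 1.331285
d₂ = d₁ − σ√T = 1.331285 − 0.342930 = 0.988355
risk-neutral PD = N(−d₂) = N(-0.988355) = 0.161489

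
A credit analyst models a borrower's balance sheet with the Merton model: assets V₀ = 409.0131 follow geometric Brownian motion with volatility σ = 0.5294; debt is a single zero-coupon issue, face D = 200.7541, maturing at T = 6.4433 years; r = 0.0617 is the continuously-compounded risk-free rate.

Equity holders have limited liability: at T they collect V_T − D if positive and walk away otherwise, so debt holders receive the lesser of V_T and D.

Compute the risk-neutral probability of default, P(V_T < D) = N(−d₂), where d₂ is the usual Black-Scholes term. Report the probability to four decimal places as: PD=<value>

d₁ = [ln(V₀/D) + (r + σ²/2)T] / (σ√T)
   = [ln(409.0131/200.7541) + (0.0617 + 0.5·0.5294²)·6.4433] / (0.5294·√6.4433)
   = [0.711666 + 1.300465] / 1.343811 = 1.497333
d₂ = d₁ − σ√T = 1.497333 − 1.343811 = 0.153522
risk-neutral PD = N(−d₂) = N(-0.153522) = 0.438993

PD=0.4390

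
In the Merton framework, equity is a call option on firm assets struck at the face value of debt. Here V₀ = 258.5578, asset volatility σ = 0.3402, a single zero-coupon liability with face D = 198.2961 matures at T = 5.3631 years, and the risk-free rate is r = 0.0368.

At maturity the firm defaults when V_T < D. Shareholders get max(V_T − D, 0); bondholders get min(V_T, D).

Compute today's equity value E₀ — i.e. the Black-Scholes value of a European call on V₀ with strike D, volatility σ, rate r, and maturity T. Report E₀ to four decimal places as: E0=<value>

E0=122.4806

d₁ = [ln(V₀/D) + (r + σ²/2)T] / (σ√T)
   = [ln(258.5578/198.2961) + (0.0368 + 0.5·0.3402²)·5.3631] / (0.3402·√5.3631)
   = [0.265358 + 0.507714] / 0.787848 = 0.981245
d₂ = d₁ − σ√T = 0.981245 − 0.787848 = 0.193398
N(d₁) = 0.836764,  N(d₂) = 0.576676,  e^(−rT) = 0.820893
E₀ = V₀·N(d₁) − D·e^(−rT)·N(d₂)
   = 258.5578·0.836764 − 198.2961·0.820893·0.576676 = 122.480561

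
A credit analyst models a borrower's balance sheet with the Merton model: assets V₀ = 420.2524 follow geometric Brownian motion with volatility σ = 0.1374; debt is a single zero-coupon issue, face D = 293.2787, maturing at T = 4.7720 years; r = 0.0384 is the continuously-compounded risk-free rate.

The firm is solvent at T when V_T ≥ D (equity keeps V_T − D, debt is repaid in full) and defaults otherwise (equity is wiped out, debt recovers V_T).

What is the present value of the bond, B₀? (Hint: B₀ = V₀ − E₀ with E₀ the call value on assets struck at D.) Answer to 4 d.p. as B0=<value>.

d₁ = [ln(V₀/D) + (r + σ²/2)T] / (σ√T)
   = [ln(420.2524/293.2787) + (0.0384 + 0.5·0.1374²)·4.7720] / (0.1374·√4.7720)
   = [0.359732 + 0.228290] / 0.300149 = 1.959099
d₂ = d₁ − σ√T = 1.959099 − 0.300149 = 1.658950
N(d₁) = 0.974949,  N(d₂) = 0.951437,  e^(−rT) = 0.832564
E₀ = V₀·N(d₁) − D·e^(−rT)·N(d₂)
   = 420.2524·0.974949 − 293.2787·0.832564·0.951437 = 177.409222
B₀ = V₀ − E₀ = 420.2524 − 177.409222 = 242.843178

B0=242.8432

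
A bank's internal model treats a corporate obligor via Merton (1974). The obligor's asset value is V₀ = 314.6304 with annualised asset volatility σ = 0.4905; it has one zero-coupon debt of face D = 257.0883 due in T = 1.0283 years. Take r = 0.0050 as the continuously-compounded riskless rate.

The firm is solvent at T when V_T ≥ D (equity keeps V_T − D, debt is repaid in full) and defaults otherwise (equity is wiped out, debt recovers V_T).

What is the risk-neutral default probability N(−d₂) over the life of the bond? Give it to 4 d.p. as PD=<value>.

PD=0.4334

d₁ = [ln(V₀/D) + (r + σ²/2)T] / (σ√T)
   = [ln(314.6304/257.0883) + (0.0050 + 0.5·0.4905²)·1.0283] / (0.4905·√1.0283)
   = [0.201979 + 0.128841] / 0.497392 = 0.665109
d₂ = d₁ − σ√T = 0.665109 − 0.497392 = 0.167717
risk-neutral PD = N(−d₂) = N(-0.167717) = 0.433403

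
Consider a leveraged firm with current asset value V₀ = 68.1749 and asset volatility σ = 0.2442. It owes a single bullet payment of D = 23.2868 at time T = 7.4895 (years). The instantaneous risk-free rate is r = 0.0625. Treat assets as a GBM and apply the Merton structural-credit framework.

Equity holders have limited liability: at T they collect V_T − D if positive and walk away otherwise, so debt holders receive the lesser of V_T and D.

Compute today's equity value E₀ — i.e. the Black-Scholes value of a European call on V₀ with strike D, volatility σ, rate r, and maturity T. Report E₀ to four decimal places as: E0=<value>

E0=53.6649

d₁ = [ln(V₀/D) + (r + σ²/2)T] / (σ√T)
   = [ln(68.1749/23.2868) + (0.0625 + 0.5·0.2442²)·7.4895] / (0.2442·√7.4895)
   = [1.074190 + 0.691407] / 0.668301 = 2.641918
d₂ = d₁ − σ√T = 2.641918 − 0.668301 = 1.973618
N(d₁) = 0.995878,  N(d₂) = 0.975787,  e^(−rT) = 0.626195
E₀ = V₀·N(d₁) − D·e^(−rT)·N(d₂)
   = 68.1749·0.995878 − 23.2868·0.626195·0.975787 = 53.664887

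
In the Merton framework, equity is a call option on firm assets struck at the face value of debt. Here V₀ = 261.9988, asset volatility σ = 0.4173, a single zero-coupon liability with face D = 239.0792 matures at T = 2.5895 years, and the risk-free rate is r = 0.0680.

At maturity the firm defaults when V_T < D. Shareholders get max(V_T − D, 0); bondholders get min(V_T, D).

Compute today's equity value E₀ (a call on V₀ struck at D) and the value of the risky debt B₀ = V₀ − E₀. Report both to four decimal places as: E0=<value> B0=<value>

d₁ = [ln(V₀/D) + (r + σ²/2)T] / (σ√T)
   = [ln(261.9988/239.0792) + (0.0680 + 0.5·0.4173²)·2.5895] / (0.4173·√2.5895)
   = [0.091545 + 0.401553] / 0.671516 = 0.734306
d₂ = d₁ − σ√T = 0.734306 − 0.671516 = 0.062790
N(d₁) = 0.768619,  N(d₂) = 0.525033,  e^(−rT) = 0.838546
E₀ = V₀·N(d₁) − D·e^(−rT)·N(d₂)
   = 261.9988·0.768619 − 239.0792·0.838546·0.525033 = 96.119166
B₀ = V₀ − E₀ = 261.9988 − 96.119166 = 165.879634

E0=96.1192 B0=165.8796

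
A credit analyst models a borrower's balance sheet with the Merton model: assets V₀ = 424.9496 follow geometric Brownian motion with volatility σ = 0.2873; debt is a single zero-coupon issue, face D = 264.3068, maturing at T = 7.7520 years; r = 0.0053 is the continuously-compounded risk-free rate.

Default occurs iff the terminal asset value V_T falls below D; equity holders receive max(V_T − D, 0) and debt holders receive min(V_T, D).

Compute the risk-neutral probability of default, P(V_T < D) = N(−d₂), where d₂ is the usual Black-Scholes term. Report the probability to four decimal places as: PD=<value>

PD=0.4032

d₁ = [ln(V₀/D) + (r + σ²/2)T] / (σ√T)
   = [ln(424.9496/264.3068) + (0.0053 + 0.5·0.2873²)·7.7520] / (0.2873·√7.7520)
   = [0.474860 + 0.361016] / 0.799913 = 1.044959
d₂ = d₁ − σ√T = 1.044959 − 0.799913 = 0.245046
risk-neutral PD = N(−d₂) = N(-0.245046) = 0.403210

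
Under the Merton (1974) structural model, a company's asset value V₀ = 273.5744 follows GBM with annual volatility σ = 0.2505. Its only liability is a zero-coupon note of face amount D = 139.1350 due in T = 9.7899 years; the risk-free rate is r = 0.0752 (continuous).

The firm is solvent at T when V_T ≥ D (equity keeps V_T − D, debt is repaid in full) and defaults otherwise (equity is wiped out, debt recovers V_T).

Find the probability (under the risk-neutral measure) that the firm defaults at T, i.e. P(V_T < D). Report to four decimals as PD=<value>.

PD=0.0793

d₁ = [ln(V₀/D) + (r + σ²/2)T] / (σ√T)
   = [ln(273.5744/139.1350) + (0.0752 + 0.5·0.2505²)·9.7899] / (0.2505·√9.7899)
   = [0.676129 + 1.043360] / 0.783785 = 2.193828
d₂ = d₁ − σ√T = 2.193828 − 0.783785 = 1.410043
risk-neutral PD = N(−d₂) = N(-1.410043) = 0.079264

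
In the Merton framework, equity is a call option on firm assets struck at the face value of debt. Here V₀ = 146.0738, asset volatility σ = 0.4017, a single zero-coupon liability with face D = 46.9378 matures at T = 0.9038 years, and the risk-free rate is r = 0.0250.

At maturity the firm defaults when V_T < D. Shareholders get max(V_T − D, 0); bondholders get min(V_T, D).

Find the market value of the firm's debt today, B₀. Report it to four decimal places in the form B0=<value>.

d₁ = [ln(V₀/D) + (r + σ²/2)T] / (σ√T)
   = [ln(146.0738/46.9378) + (0.0250 + 0.5·0.4017²)·0.9038] / (0.4017·√0.9038)
   = [1.135289 + 0.095515] / 0.381890 = 3.222929
d₂ = d₁ − σ√T = 3.222929 − 0.381890 = 2.841039
N(d₁) = 0.999366,  N(d₂) = 0.997752,  e^(−rT) = 0.977658
E₀ = V₀·N(d₁) − D·e^(−rT)·N(d₂)
   = 146.0738·0.999366 − 46.9378·0.977658·0.997752 = 100.195168
B₀ = V₀ − E₀ = 146.0738 − 100.195168 = 45.878632

B0=45.8786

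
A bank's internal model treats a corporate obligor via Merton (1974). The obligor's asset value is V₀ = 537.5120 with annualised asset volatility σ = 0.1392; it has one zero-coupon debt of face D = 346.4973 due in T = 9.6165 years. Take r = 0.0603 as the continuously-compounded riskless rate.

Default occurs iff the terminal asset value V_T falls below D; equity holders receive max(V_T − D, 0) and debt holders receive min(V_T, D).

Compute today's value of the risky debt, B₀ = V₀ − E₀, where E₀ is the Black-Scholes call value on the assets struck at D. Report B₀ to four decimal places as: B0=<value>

B0=193.6087

d₁ = [ln(V₀/D) + (r + σ²/2)T] / (σ√T)
   = [ln(537.5120/346.4973) + (0.0603 + 0.5·0.1392²)·9.6165] / (0.1392·√9.6165)
   = [0.439076 + 0.673043] / 0.431666 = 2.576341
d₂ = d₁ − σ√T = 2.576341 − 0.431666 = 2.144675
N(d₁) = 0.995007,  N(d₂) = 0.984011,  e^(−rT) = 0.559968
E₀ = V₀·N(d₁) − D·e^(−rT)·N(d₂)
   = 537.5120·0.995007 − 346.4973·0.559968·0.984011 = 343.903268
B₀ = V₀ − E₀ = 537.5120 − 343.903268 = 193.608732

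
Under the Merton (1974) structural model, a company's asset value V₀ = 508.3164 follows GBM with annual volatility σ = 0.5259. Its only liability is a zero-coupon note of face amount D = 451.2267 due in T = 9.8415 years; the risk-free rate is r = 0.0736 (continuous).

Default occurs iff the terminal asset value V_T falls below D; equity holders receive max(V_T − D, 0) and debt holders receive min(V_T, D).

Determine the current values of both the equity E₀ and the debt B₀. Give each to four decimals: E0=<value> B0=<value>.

E0=379.7662 B0=128.5502

d₁ = [ln(V₀/D) + (r + σ²/2)T] / (σ√T)
   = [ln(508.3164/451.2267) + (0.0736 + 0.5·0.5259²)·9.8415] / (0.5259·√9.8415)
   = [0.119134 + 2.085270] / 1.649810 = 1.336157
d₂ = d₁ − σ√T = 1.336157 − 1.649810 = -0.313653
N(d₁) = 0.909251,  N(d₂) = 0.376892,  e^(−rT) = 0.484647
E₀ = V₀·N(d₁) − D·e^(−rT)·N(d₂)
   = 508.3164·0.909251 − 451.2267·0.484647·0.376892 = 379.766218
B₀ = V₀ − E₀ = 508.3164 − 379.766218 = 128.550182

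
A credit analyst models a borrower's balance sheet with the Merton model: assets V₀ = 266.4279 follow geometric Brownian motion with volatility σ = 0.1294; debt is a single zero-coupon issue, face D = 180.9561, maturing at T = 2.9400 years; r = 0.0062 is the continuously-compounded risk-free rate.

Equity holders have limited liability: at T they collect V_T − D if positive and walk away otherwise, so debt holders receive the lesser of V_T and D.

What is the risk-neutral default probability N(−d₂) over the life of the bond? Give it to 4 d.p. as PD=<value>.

d₁ = [ln(V₀/D) + (r + σ²/2)T] / (σ√T)
   = [ln(266.4279/180.9561) + (0.0062 + 0.5·0.1294²)·2.9400] / (0.1294·√2.9400)
   = [0.386849 + 0.042842] / 0.221875 = 1.936639
d₂ = d₁ − σ√T = 1.936639 − 0.221875 = 1.714764
risk-neutral PD = N(−d₂) = N(-1.714764) = 0.043194

PD=0.0432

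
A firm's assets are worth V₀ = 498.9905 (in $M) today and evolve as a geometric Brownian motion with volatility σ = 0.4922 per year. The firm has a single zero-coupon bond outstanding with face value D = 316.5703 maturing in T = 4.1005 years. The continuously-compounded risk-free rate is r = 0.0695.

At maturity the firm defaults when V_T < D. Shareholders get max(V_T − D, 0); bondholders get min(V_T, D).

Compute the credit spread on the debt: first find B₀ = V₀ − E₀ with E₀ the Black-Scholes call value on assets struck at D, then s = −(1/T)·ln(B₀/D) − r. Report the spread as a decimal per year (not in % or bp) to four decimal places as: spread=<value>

spread=0.0480

d₁ = [ln(V₀/D) + (r + σ²/2)T] / (σ√T)
   = [ln(498.9905/316.5703) + (0.0695 + 0.5·0.4922²)·4.1005] / (0.4922·√4.1005)
   = [0.455042 + 0.781680] / 0.996690 = 1.240829
d₂ = d₁ − σ√T = 1.240829 − 0.996690 = 0.244139
N(d₁) = 0.892666,  N(d₂) = 0.596439,  e^(−rT) = 0.752026
E₀ = V₀·N(d₁) − D·e^(−rT)·N(d₂)
   = 498.9905·0.892666 − 316.5703·0.752026·0.596439 = 303.438103
B₀ = V₀ − E₀ = 498.9905 − 303.438103 = 195.552397
spread = −(1/T)·ln(B₀/D) − r = −(1/4.1005)·ln(195.552397/316.5703) − 0.0695 = 0.04797762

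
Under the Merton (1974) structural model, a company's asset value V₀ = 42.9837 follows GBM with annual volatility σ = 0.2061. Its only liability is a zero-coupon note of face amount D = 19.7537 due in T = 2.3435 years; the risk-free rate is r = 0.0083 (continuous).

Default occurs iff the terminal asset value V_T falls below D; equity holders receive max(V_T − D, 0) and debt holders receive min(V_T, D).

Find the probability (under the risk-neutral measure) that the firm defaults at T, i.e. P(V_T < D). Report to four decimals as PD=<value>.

d₁ = [ln(V₀/D) + (r + σ²/2)T] / (σ√T)
   = [ln(42.9837/19.7537) + (0.0083 + 0.5·0.2061²)·2.3435] / (0.2061·√2.3435)
   = [0.777480 + 0.069224] / 0.315508 = 2.683620
d₂ = d₁ − σ√T = 2.683620 − 0.315508 = 2.368112
risk-neutral PD = N(−d₂) = N(-2.368112) = 0.008940

PD=0.0089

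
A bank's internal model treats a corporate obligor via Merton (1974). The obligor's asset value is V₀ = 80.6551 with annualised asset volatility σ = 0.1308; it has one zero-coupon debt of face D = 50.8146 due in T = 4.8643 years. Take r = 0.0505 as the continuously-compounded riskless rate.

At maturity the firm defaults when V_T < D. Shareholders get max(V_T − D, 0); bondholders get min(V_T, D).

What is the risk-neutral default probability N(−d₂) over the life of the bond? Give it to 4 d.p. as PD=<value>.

PD=0.0105

d₁ = [ln(V₀/D) + (r + σ²/2)T] / (σ√T)
   = [ln(80.6551/50.8146) + (0.0505 + 0.5·0.1308²)·4.8643] / (0.1308·√4.8643)
   = [0.461998 + 0.287258] / 0.288481 = 2.597242
d₂ = d₁ − σ√T = 2.597242 − 0.288481 = 2.308761
risk-neutral PD = N(−d₂) = N(-2.308761) = 0.010478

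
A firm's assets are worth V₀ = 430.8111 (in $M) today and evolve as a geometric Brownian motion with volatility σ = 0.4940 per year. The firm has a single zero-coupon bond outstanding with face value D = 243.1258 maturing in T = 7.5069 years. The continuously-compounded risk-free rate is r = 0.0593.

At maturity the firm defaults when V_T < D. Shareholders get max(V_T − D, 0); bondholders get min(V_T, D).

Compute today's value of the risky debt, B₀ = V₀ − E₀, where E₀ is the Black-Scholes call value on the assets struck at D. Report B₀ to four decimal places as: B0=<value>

B0=115.5337

d₁ = [ln(V₀/D) + (r + σ²/2)T] / (σ√T)
   = [ln(430.8111/243.1258) + (0.0593 + 0.5·0.4940²)·7.5069] / (0.4940·√7.5069)
   = [0.572091 + 1.361136] / 1.353497 = 1.428320
d₂ = d₁ − σ√T = 1.428320 − 1.353497 = 0.074823
N(d₁) = 0.923400,  N(d₂) = 0.529822,  e^(−rT) = 0.640722
E₀ = V₀·N(d₁) − D·e^(−rT)·N(d₂)
   = 430.8111·0.923400 − 243.1258·0.640722·0.529822 = 315.277362
B₀ = V₀ − E₀ = 430.8111 − 315.277362 = 115.533738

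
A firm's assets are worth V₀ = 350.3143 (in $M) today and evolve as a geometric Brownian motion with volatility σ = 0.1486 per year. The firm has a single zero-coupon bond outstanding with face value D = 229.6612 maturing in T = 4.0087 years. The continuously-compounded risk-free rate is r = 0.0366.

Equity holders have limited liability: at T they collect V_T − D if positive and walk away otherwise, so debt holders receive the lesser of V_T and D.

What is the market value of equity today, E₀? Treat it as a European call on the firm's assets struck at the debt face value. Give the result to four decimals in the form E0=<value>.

E0=152.8258

d₁ = [ln(V₀/D) + (r + σ²/2)T] / (σ√T)
   = [ln(350.3143/229.6612) + (0.0366 + 0.5·0.1486²)·4.0087] / (0.1486·√4.0087)
   = [0.422226 + 0.190978] / 0.297523 = 2.061030
d₂ = d₁ − σ√T = 2.061030 − 0.297523 = 1.763507
N(d₁) = 0.980350,  N(d₂) = 0.961093,  e^(−rT) = 0.863537
E₀ = V₀·N(d₁) − D·e^(−rT)·N(d₂)
   = 350.3143·0.980350 − 229.6612·0.863537·0.961093 = 152.825802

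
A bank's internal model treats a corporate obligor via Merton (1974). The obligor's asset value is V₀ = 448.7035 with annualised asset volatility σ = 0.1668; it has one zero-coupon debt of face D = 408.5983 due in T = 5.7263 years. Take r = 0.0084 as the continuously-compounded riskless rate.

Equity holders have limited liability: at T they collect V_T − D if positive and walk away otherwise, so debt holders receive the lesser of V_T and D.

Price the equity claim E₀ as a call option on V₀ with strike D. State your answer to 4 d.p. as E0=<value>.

d₁ = [ln(V₀/D) + (r + σ²/2)T] / (σ√T)
   = [ln(448.7035/408.5983) + (0.0084 + 0.5·0.1668²)·5.7263] / (0.1668·√5.7263)
   = [0.093630 + 0.127760] / 0.399147 = 0.554657
d₂ = d₁ − σ√T = 0.554657 − 0.399147 = 0.155510
N(d₁) = 0.710435,  N(d₂) = 0.561790,  e^(−rT) = 0.953038
E₀ = V₀·N(d₁) − D·e^(−rT)·N(d₂)
   = 448.7035·0.710435 − 408.5983·0.953038·0.561790 = 100.008332

E0=100.0083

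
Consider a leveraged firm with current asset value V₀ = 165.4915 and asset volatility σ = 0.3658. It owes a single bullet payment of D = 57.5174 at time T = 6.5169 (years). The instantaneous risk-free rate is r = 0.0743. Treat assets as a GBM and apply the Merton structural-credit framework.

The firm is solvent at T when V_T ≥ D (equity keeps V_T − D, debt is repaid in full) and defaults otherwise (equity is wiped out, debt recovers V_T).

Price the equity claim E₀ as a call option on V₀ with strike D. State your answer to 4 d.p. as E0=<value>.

d₁ = [ln(V₀/D) + (r + σ²/2)T] / (σ√T)
   = [ln(165.4915/57.5174) + (0.0743 + 0.5·0.3658²)·6.5169] / (0.3658·√6.5169)
   = [1.056832 + 0.920218] / 0.933822 = 2.117159
d₂ = d₁ − σ√T = 2.117159 − 0.933822 = 1.183336
N(d₁) = 0.982877,  N(d₂) = 0.881662,  e^(−rT) = 0.616186
E₀ = V₀·N(d₁) − D·e^(−rT)·N(d₂)
   = 165.4915·0.982877 − 57.5174·0.616186·0.881662 = 131.410381

E0=131.4104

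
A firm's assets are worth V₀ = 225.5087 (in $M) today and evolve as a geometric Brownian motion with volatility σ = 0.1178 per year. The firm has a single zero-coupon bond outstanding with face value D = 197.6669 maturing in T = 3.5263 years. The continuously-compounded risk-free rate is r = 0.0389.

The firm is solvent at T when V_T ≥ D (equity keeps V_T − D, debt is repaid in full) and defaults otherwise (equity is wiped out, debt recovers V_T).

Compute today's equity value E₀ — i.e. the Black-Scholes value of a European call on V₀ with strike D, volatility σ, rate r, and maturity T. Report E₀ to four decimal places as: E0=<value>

E0=55.5374

d₁ = [ln(V₀/D) + (r + σ²/2)T] / (σ√T)
   = [ln(225.5087/197.6669) + (0.0389 + 0.5·0.1178²)·3.5263] / (0.1178·√3.5263)
   = [0.131775 + 0.161640] / 0.221210 = 1.326411
d₂ = d₁ − σ√T = 1.326411 − 0.221210 = 1.105201
N(d₁) = 0.907648,  N(d₂) = 0.865464,  e^(−rT) = 0.871819
E₀ = V₀·N(d₁) − D·e^(−rT)·N(d₂)
   = 225.5087·0.907648 − 197.6669·0.871819·0.865464 = 55.537354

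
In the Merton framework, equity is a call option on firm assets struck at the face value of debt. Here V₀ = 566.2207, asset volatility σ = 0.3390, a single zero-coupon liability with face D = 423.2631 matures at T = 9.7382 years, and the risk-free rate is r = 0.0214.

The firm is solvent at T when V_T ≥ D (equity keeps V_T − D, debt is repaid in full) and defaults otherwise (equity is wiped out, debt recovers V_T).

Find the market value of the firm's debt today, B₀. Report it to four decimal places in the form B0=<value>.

B0=253.7228

d₁ = [ln(V₀/D) + (r + σ²/2)T] / (σ√T)
   = [ln(566.2207/423.2631) + (0.0214 + 0.5·0.3390²)·9.7382] / (0.3390·√9.7382)
   = [0.290990 + 0.767959] / 1.057886 = 1.001005
d₂ = d₁ − σ√T = 1.001005 − 1.057886 = -0.056882
N(d₁) = 0.841588,  N(d₂) = 0.477320,  e^(−rT) = 0.811884
E₀ = V₀·N(d₁) − D·e^(−rT)·N(d₂)
   = 566.2207·0.841588 − 423.2631·0.811884·0.477320 = 312.497940
B₀ = V₀ − E₀ = 566.2207 − 312.497940 = 253.722760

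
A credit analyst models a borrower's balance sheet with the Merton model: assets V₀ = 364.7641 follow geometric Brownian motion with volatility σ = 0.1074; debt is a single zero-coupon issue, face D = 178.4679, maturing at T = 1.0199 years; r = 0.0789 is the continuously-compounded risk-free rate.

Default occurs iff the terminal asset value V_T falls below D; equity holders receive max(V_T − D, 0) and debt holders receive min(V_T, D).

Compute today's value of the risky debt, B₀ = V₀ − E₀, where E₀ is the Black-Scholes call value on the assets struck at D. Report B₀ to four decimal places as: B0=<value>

d₁ = [ln(V₀/D) + (r + σ²/2)T] / (σ√T)
   = [ln(364.7641/178.4679) + (0.0789 + 0.5·0.1074²)·1.0199] / (0.1074·√1.0199)
   = [0.714842 + 0.086352] / 0.108463 = 7.386774
d₂ = d₁ − σ√T = 7.386774 − 0.108463 = 7.278310
N(d₁) = 1.000000,  N(d₂) = 1.000000,  e^(−rT) = 0.922682
E₀ = V₀·N(d₁) − D·e^(−rT)·N(d₂)
   = 364.7641·1.000000 − 178.4679·0.922682·1.000000 = 200.094895
B₀ = V₀ − E₀ = 364.7641 − 200.094895 = 164.669205

B0=164.6692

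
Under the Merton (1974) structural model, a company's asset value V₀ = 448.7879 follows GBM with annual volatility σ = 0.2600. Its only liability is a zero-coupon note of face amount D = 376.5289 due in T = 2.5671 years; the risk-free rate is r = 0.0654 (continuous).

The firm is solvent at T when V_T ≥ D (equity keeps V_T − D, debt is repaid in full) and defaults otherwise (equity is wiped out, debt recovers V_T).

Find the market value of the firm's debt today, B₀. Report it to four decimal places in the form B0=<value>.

B0=300.4428

d₁ = [ln(V₀/D) + (r + σ²/2)T] / (σ√T)
   = [ln(448.7879/376.5289) + (0.0654 + 0.5·0.2600²)·2.5671] / (0.2600·√2.5671)
   = [0.175556 + 0.254656] / 0.416576 = 1.032732
d₂ = d₁ − σ√T = 1.032732 − 0.416576 = 0.616156
N(d₁) = 0.849135,  N(d₂) = 0.731104,  e^(−rT) = 0.845448
E₀ = V₀·N(d₁) − D·e^(−rT)·N(d₂)
   = 448.7879·0.849135 − 376.5289·0.845448·0.731104 = 148.345145
B₀ = V₀ − E₀ = 448.7879 − 148.345145 = 300.442755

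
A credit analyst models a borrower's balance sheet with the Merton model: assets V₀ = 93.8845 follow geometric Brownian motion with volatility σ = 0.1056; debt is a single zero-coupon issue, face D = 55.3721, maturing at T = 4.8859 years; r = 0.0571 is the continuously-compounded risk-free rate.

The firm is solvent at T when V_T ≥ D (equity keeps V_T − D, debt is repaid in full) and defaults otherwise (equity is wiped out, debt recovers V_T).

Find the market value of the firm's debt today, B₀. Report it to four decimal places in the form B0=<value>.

d₁ = [ln(V₀/D) + (r + σ²/2)T] / (σ√T)
   = [ln(93.8845/55.3721) + (0.0571 + 0.5·0.1056²)·4.8859] / (0.1056·√4.8859)
   = [0.527989 + 0.306227] / 0.233419 = 3.573902
d₂ = d₁ − σ√T = 3.573902 − 0.233419 = 3.340483
N(d₁) = 0.999824,  N(d₂) = 0.999582,  e^(−rT) = 0.756551
E₀ = V₀·N(d₁) − D·e^(−rT)·N(d₂)
   = 93.8845·0.999824 − 55.3721·0.756551·0.999582 = 51.993672
B₀ = V₀ − E₀ = 93.8845 − 51.993672 = 41.890828

B0=41.8908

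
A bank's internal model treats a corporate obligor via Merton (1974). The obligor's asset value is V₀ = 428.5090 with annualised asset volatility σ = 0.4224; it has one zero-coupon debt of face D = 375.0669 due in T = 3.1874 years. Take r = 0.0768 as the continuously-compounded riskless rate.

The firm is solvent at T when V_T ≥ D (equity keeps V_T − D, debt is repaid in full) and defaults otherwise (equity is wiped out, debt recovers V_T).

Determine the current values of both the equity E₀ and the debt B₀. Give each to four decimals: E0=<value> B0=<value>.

E0=185.8166 B0=242.6924

d₁ = [ln(V₀/D) + (r + σ²/2)T] / (σ√T)
   = [ln(428.5090/375.0669) + (0.0768 + 0.5·0.4224²)·3.1874] / (0.4224·√3.1874)
   = [0.133207 + 0.529143] / 0.754123 = 0.878306
d₂ = d₁ − σ√T = 0.878306 − 0.754123 = 0.124183
N(d₁) = 0.810111,  N(d₂) = 0.549415,  e^(−rT) = 0.782867
E₀ = V₀·N(d₁) − D·e^(−rT)·N(d₂)
   = 428.5090·0.810111 − 375.0669·0.782867·0.549415 = 185.816606
B₀ = V₀ − E₀ = 428.5090 − 185.816606 = 242.692394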